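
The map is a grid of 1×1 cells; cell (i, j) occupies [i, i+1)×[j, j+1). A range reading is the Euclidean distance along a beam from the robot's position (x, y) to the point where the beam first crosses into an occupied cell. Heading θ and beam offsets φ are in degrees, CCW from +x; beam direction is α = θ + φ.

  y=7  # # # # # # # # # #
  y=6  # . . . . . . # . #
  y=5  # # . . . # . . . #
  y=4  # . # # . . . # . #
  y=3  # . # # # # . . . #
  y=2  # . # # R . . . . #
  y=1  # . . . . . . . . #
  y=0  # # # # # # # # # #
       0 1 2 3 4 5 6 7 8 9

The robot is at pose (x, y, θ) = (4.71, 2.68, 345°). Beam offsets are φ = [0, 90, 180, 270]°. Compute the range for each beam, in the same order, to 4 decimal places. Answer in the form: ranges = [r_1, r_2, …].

ranges = [4.4413, 0.3313, 0.7350, 1.7393]

beam 1: φ=0°, α=345°
  direction (0.9659, -0.2588); cell (4,2); t to first gridline: x 0.3002, y 2.6273 (then +1.0353 / +3.8637)
    (5,2) via x @ 0.3002
    (6,2) via x @ 1.3355
    (7,2) via x @ 2.3708
    (7,1) via y @ 2.6273
    (8,1) via x @ 3.4061
    (9,1) via x @ 4.4413  # hit
  → r_1 = 4.4413
beam 2: φ=90°, α=75°
  direction (0.2588, 0.9659); cell (4,2); t to first gridline: x 1.1205, y 0.3313 (then +3.8637 / +1.0353)
    (4,3) via y @ 0.3313  # hit
  → r_2 = 0.3313
beam 3: φ=180°, α=165°
  direction (-0.9659, 0.2588); cell (4,2); t to first gridline: x 0.7350, y 1.2364 (then +1.0353 / +3.8637)
    (3,2) via x @ 0.7350  # hit
  → r_3 = 0.7350
beam 4: φ=270°, α=255°
  direction (-0.2588, -0.9659); cell (4,2); t to first gridline: x 2.7432, y 0.7040 (then +3.8637 / +1.0353)
    (4,1) via y @ 0.7040
    (4,0) via y @ 1.7393  # hit
  → r_4 = 1.7393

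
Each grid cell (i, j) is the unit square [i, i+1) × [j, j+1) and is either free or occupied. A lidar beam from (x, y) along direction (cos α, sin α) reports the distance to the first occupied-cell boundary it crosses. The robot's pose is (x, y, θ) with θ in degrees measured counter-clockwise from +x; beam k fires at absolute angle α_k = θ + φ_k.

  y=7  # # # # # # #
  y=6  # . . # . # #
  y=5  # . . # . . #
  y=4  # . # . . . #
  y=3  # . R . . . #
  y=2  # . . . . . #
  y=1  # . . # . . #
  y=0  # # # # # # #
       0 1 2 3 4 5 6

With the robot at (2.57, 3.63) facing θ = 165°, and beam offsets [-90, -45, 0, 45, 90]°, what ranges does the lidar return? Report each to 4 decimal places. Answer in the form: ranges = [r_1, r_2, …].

beam 1: φ=-90°, α=75°
  direction (0.2588, 0.9659); cell (2,3); t to first gridline: x 1.6614, y 0.3831 (then +3.8637 / +1.0353)
    (2,4) via y @ 0.3831  # hit
  → r_1 = 0.3831
beam 2: φ=-45°, α=120°
  direction (-0.5000, 0.8660); cell (2,3); t to first gridline: x 1.1400, y 0.4272 (then +2.0000 / +1.1547)
    (2,4) via y @ 0.4272  # hit
  → r_2 = 0.4272
beam 3: φ=0°, α=165°
  direction (-0.9659, 0.2588); cell (2,3); t to first gridline: x 0.5901, y 1.4296 (then +1.0353 / +3.8637)
    (1,3) via x @ 0.5901
    (1,4) via y @ 1.4296
    (0,4) via x @ 1.6254  # hit
  → r_3 = 1.6254
beam 4: φ=45°, α=210°
  direction (-0.8660, -0.5000); cell (2,3); t to first gridline: x 0.6582, y 1.2600 (then +1.1547 / +2.0000)
    (1,3) via x @ 0.6582
    (1,2) via y @ 1.2600
    (0,2) via x @ 1.8129  # hit
  → r_4 = 1.8129
beam 5: φ=90°, α=255°
  direction (-0.2588, -0.9659); cell (2,3); t to first gridline: x 2.2023, y 0.6522 (then +3.8637 / +1.0353)
    (2,2) via y @ 0.6522
    (2,1) via y @ 1.6875
    (1,1) via x @ 2.2023
    (1,0) via y @ 2.7228  # hit
  → r_5 = 2.7228

ranges = [0.3831, 0.4272, 1.6254, 1.8129, 2.7228]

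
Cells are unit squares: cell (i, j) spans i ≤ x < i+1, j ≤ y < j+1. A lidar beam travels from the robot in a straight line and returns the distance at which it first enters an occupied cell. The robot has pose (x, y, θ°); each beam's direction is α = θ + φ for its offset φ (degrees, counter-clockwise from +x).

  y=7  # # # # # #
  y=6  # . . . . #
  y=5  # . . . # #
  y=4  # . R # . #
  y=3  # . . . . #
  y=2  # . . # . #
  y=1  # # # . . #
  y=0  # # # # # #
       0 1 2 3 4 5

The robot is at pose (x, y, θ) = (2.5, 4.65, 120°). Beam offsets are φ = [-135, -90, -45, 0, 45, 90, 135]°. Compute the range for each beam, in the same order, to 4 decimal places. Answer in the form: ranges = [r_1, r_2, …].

beam 1: φ=-135°, α=345°
  dir = (cos 345°, sin 345°) = (0.9659, -0.2588); from cell (2,4)
  next x-line at t=0.5176, next y-line at t=2.5114; Δt_x=1.0353, Δt_y=3.8637
    x: enter (3,4) at t=0.5176 ← occupied
  → r_1 = 0.5176
beam 2: φ=-90°, α=30°
  dir = (cos 30°, sin 30°) = (0.8660, 0.5000); from cell (2,4)
  next x-line at t=0.5774, next y-line at t=0.7000; Δt_x=1.1547, Δt_y=2.0000
    x: enter (3,4) at t=0.5774 ← occupied
  → r_2 = 0.5774
beam 3: φ=-45°, α=75°
  dir = (cos 75°, sin 75°) = (0.2588, 0.9659); from cell (2,4)
  next x-line at t=1.9319, next y-line at t=0.3623; Δt_x=3.8637, Δt_y=1.0353
    y: enter (2,5) at t=0.3623
    y: enter (2,6) at t=1.3976
    x: enter (3,6) at t=1.9319
    y: enter (3,7) at t=2.4329 ← occupied
  → r_3 = 2.4329
beam 4: φ=0°, α=120°
  dir = (cos 120°, sin 120°) = (-0.5000, 0.8660); from cell (2,4)
  next x-line at t=1.0000, next y-line at t=0.4041; Δt_x=2.0000, Δt_y=1.1547
    y: enter (2,5) at t=0.4041
    x: enter (1,5) at t=1.0000
    y: enter (1,6) at t=1.5588
    y: enter (1,7) at t=2.7135 ← occupied
  → r_4 = 2.7135
beam 5: φ=45°, α=165°
  dir = (cos 165°, sin 165°) = (-0.9659, 0.2588); from cell (2,4)
  next x-line at t=0.5176, next y-line at t=1.3523; Δt_x=1.0353, Δt_y=3.8637
    x: enter (1,4) at t=0.5176
    y: enter (1,5) at t=1.3523
    x: enter (0,5) at t=1.5529 ← occupied
  → r_5 = 1.5529
beam 6: φ=90°, α=210°
  dir = (cos 210°, sin 210°) = (-0.8660, -0.5000); from cell (2,4)
  next x-line at t=0.5774, next y-line at t=1.3000; Δt_x=1.1547, Δt_y=2.0000
    x: enter (1,4) at t=0.5774
    y: enter (1,3) at t=1.3000
    x: enter (0,3) at t=1.7321 ← occupied
  → r_6 = 1.7321
beam 7: φ=135°, α=255°
  dir = (cos 255°, sin 255°) = (-0.2588, -0.9659); from cell (2,4)
  next x-line at t=1.9319, next y-line at t=0.6729; Δt_x=3.8637, Δt_y=1.0353
    y: enter (2,3) at t=0.6729
    y: enter (2,2) at t=1.7082
    x: enter (1,2) at t=1.9319
    y: enter (1,1) at t=2.7435 ← occupied
  → r_7 = 2.7435

ranges = [0.5176, 0.5774, 2.4329, 2.7135, 1.5529, 1.7321, 2.7435]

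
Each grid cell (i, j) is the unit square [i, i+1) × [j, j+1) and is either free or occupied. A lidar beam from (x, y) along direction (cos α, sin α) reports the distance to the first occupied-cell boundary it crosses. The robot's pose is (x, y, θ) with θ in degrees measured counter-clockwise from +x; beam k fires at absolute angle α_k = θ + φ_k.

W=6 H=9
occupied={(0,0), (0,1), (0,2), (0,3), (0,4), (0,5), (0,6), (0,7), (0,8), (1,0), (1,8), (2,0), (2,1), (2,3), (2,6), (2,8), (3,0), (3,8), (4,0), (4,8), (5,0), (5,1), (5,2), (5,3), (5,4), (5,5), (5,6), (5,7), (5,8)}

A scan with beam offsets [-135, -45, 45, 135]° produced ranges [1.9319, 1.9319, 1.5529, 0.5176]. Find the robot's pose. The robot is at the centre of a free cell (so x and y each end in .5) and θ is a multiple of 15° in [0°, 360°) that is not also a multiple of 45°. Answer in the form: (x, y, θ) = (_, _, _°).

Enumerate (i+0.5, j+0.5, θ) over the 25 free cells and 16 admissible headings. For each, cast all 4 beams and compare to the given ranges.
  (3.5, 1.5, 330°): beam 1 = 0.5176 ≠ 1.9319 ✗
  (4.5, 7.5, 210°): beam 1 = 0.5176 ≠ 1.9319 ✗
  (1.5, 3.5, 240°): beam 2 = 0.5176 ≠ 1.9319 ✗
  (2.5, 2.5, 150°): beam 1 = 2.5882 ≠ 1.9319 ✗
  (1.5, 3.5, 195°): beam 1 = 2.8868 ≠ 1.9319 ✗
  …
  (4.5, 2.5, 210°): r_1=1.9319, r_2=1.9319, r_3=1.5529, r_4=0.5176 — all match ✓
Unique over the lattice → pose = (4.5, 2.5, 210°).

(x, y, θ) = (4.5, 2.5, 210°)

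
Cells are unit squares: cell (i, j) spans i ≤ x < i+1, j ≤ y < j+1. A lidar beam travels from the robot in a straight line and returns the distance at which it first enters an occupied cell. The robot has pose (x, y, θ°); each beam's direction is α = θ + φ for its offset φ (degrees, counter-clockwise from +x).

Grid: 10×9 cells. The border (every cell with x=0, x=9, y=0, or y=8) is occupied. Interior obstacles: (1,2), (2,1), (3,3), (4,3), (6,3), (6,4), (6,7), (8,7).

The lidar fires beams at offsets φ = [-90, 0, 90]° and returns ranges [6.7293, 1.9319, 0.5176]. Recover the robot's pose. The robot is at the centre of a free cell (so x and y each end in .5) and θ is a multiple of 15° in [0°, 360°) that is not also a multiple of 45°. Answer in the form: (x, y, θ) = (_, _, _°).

(x, y, θ) = (1.5, 5.5, 105°)

The pose lattice has 48·16 = 768 candidates. Test each by forward raycasting.
  (3.5, 4.5, 15°): beam 1 = 0.5176 ≠ 6.7293 ✗
  (5.5, 1.5, 285°): beam 1 = 1.9319 ≠ 6.7293 ✗
  (5.5, 7.5, 285°): beam 1 = 4.6587 ≠ 6.7293 ✗
  …
  (1.5, 5.5, 105°): r_1=6.7293, r_2=1.9319, r_3=0.5176 — all match ✓
Unique over the lattice → pose = (1.5, 5.5, 105°).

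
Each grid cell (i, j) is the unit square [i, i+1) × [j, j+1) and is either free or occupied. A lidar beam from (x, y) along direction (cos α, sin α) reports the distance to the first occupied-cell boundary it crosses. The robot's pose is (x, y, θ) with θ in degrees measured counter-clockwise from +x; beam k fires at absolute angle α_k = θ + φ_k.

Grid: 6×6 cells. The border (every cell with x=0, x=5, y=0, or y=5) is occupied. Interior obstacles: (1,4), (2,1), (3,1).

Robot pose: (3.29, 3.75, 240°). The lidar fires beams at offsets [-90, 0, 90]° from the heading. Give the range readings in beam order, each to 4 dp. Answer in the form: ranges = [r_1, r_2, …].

ranges = [1.4896, 2.0207, 1.9745]

beam 1: φ=-90°, α=150°
  cosα=-0.8660 sinα=0.5000 | (3,3) | tMaxX 0.3349 tMaxY 0.5000 | tΔX 1.1547 tΔY 2.0000
    t=0.3349 [x] (2,3)
    t=0.5000 [y] (2,4)
    t=1.4896 [x] (1,4) — stop
  → r_1 = 1.4896
beam 2: φ=0°, α=240°
  cosα=-0.5000 sinα=-0.8660 | (3,3) | tMaxX 0.5800 tMaxY 0.8660 | tΔX 2.0000 tΔY 1.1547
    t=0.5800 [x] (2,3)
    t=0.8660 [y] (2,2)
    t=2.0207 [y] (2,1) — stop
  → r_2 = 2.0207
beam 3: φ=90°, α=330°
  cosα=0.8660 sinα=-0.5000 | (3,3) | tMaxX 0.8198 tMaxY 1.5000 | tΔX 1.1547 tΔY 2.0000
    t=0.8198 [x] (4,3)
    t=1.5000 [y] (4,2)
    t=1.9745 [x] (5,2) — stop
  → r_3 = 1.9745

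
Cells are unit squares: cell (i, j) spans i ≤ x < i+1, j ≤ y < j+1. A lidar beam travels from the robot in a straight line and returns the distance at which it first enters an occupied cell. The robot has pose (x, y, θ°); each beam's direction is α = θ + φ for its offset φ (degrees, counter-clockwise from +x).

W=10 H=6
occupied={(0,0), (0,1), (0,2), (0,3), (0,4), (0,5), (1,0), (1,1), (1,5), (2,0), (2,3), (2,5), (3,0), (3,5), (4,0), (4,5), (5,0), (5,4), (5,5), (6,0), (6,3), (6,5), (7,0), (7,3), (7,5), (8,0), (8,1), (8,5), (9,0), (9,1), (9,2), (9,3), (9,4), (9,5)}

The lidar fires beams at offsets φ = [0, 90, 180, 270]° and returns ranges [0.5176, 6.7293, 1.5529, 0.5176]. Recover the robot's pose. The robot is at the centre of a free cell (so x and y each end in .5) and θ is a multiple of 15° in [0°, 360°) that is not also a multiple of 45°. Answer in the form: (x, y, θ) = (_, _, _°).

The pose lattice has 26·16 = 416 candidates. Test each by forward raycasting.
  (5.5, 2.5, 165°): beam 1 = 2.5882 ≠ 0.5176 ✗
  (7.5, 4.5, 240°): beam 1 = 0.5774 ≠ 0.5176 ✗
  (8.5, 3.5, 300°): beam 1 = 1.0000 ≠ 0.5176 ✗
  (8.5, 2.5, 330°): beam 1 = 0.5774 ≠ 0.5176 ✗
  (8.5, 3.5, 105°): beam 1 = 1.5529 ≠ 0.5176 ✗
  …
  (2.5, 1.5, 285°): r_1=0.5176, r_2=6.7293, r_3=1.5529, r_4=0.5176 — all match ✓
No second candidate reproduces the full scan.

(x, y, θ) = (2.5, 1.5, 285°)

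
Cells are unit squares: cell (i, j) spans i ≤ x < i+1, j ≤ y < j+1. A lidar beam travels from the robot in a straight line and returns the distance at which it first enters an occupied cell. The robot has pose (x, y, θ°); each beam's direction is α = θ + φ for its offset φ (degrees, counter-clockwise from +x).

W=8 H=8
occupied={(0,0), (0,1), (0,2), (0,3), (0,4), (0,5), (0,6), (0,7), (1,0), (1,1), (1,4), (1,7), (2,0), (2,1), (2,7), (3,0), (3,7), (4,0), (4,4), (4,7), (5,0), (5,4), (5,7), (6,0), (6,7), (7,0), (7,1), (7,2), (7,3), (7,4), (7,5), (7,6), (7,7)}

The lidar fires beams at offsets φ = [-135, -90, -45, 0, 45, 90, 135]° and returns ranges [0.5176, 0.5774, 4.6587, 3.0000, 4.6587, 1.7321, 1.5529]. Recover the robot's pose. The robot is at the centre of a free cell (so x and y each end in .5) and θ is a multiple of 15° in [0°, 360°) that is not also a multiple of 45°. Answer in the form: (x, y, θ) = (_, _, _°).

(x, y, θ) = (2.5, 2.5, 30°)

The pose lattice has 31·16 = 496 candidates. Test each by forward raycasting.
  (5.5, 3.5, 75°): beam 1 = 2.8868 ≠ 0.5176 ✗
  (6.5, 2.5, 330°): beam 1 = 3.6235 ≠ 0.5176 ✗
  (5.5, 2.5, 330°): beam 1 = 2.5882 ≠ 0.5176 ✗
  (6.5, 3.5, 285°): beam 1 = 1.0000 ≠ 0.5176 ✗
  …
  (2.5, 2.5, 30°): r_1=0.5176, r_2=0.5774, r_3=4.6587, r_4=3.0000, r_5=4.6587, r_6=1.7321, r_7=1.5529 — all match ✓
Unique over the lattice → pose = (2.5, 2.5, 30°).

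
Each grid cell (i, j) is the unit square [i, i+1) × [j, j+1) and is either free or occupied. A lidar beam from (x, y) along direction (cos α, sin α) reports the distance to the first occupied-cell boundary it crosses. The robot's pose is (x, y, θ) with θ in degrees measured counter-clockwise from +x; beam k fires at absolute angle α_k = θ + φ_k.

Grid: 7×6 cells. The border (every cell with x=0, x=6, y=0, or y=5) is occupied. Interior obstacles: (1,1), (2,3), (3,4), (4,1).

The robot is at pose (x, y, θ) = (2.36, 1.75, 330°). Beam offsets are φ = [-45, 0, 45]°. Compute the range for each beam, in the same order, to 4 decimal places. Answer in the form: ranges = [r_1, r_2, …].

beam 1: φ=-45°, α=285°
  direction (0.2588, -0.9659); cell (2,1); t to first gridline: x 2.4728, y 0.7765 (then +3.8637 / +1.0353)
    (2,0) via y @ 0.7765  # hit
  → r_1 = 0.7765
beam 2: φ=0°, α=330°
  direction (0.8660, -0.5000); cell (2,1); t to first gridline: x 0.7390, y 1.5000 (then +1.1547 / +2.0000)
    (3,1) via x @ 0.7390
    (3,0) via y @ 1.5000  # hit
  → r_2 = 1.5000
beam 3: φ=45°, α=15°
  direction (0.9659, 0.2588); cell (2,1); t to first gridline: x 0.6626, y 0.9659 (then +1.0353 / +3.8637)
    (3,1) via x @ 0.6626
    (3,2) via y @ 0.9659
    (4,2) via x @ 1.6979
    (5,2) via x @ 2.7331
    (6,2) via x @ 3.7684  # hit
  → r_3 = 3.7684

ranges = [0.7765, 1.5000, 3.7684]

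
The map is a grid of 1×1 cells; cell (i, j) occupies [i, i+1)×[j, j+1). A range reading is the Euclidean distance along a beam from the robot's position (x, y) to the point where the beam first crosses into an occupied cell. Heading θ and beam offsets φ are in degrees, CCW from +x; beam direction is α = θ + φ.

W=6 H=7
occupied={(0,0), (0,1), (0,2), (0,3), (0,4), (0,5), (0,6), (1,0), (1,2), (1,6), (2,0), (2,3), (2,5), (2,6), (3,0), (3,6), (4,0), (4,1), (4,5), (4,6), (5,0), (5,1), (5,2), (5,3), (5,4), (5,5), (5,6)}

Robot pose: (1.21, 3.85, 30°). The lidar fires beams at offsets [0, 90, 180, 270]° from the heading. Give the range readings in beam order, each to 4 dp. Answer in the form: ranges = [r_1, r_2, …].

ranges = [3.2216, 0.4200, 0.2425, 0.9815]

beam 1: φ=0°, α=30°
  dir = (cos 30°, sin 30°) = (0.8660, 0.5000); from cell (1,3)
  next x-line at t=0.9122, next y-line at t=0.3000; Δt_x=1.1547, Δt_y=2.0000
    y: enter (1,4) at t=0.3000
    x: enter (2,4) at t=0.9122
    x: enter (3,4) at t=2.0669
    y: enter (3,5) at t=2.3000
    x: enter (4,5) at t=3.2216 ← occupied
  → r_1 = 3.2216
beam 2: φ=90°, α=120°
  dir = (cos 120°, sin 120°) = (-0.5000, 0.8660); from cell (1,3)
  next x-line at t=0.4200, next y-line at t=0.1732; Δt_x=2.0000, Δt_y=1.1547
    y: enter (1,4) at t=0.1732
    x: enter (0,4) at t=0.4200 ← occupied
  → r_2 = 0.4200
beam 3: φ=180°, α=210°
  dir = (cos 210°, sin 210°) = (-0.8660, -0.5000); from cell (1,3)
  next x-line at t=0.2425, next y-line at t=1.7000; Δt_x=1.1547, Δt_y=2.0000
    x: enter (0,3) at t=0.2425 ← occupied
  → r_3 = 0.2425
beam 4: φ=270°, α=300°
  dir = (cos 300°, sin 300°) = (0.5000, -0.8660); from cell (1,3)
  next x-line at t=1.5800, next y-line at t=0.9815; Δt_x=2.0000, Δt_y=1.1547
    y: enter (1,2) at t=0.9815 ← occupied
  → r_4 = 0.9815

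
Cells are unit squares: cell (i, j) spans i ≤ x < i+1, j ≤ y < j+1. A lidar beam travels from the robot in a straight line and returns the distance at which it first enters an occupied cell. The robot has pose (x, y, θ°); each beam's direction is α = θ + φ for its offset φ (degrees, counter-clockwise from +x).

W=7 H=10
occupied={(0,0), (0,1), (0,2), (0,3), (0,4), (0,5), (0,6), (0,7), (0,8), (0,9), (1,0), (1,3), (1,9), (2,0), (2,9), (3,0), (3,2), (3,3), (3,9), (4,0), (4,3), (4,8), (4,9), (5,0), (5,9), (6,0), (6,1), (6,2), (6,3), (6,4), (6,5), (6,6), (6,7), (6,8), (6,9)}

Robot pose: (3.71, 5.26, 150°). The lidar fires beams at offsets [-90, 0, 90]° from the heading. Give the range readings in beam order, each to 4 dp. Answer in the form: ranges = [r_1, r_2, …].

beam 1: φ=-90°, α=60°
  d=(0.5000,0.8660)  start (3,5)  tX=0.5800 tY=0.8545  stride 1/|dx|=2.0000 1/|dy|=1.1547
    cross x-line → (4,5), t=0.5800
    cross y-line → (4,6), t=0.8545
    cross y-line → (4,7), t=2.0092
    cross x-line → (5,7), t=2.5800
    cross y-line → (5,8), t=3.1639
    cross y-line → (5,9), t=4.3186 (wall)
  → r_1 = 4.3186
beam 2: φ=0°, α=150°
  d=(-0.8660,0.5000)  start (3,5)  tX=0.8198 tY=1.4800  stride 1/|dx|=1.1547 1/|dy|=2.0000
    cross x-line → (2,5), t=0.8198
    cross y-line → (2,6), t=1.4800
    cross x-line → (1,6), t=1.9745
    cross x-line → (0,6), t=3.1292 (wall)
  → r_2 = 3.1292
beam 3: φ=90°, α=240°
  d=(-0.5000,-0.8660)  start (3,5)  tX=1.4200 tY=0.3002  stride 1/|dx|=2.0000 1/|dy|=1.1547
    cross y-line → (3,4), t=0.3002
    cross x-line → (2,4), t=1.4200
    cross y-line → (2,3), t=1.4549
    cross y-line → (2,2), t=2.6096
    cross x-line → (1,2), t=3.4200
    cross y-line → (1,1), t=3.7643
    cross y-line → (1,0), t=4.9190 (wall)
  → r_3 = 4.9190

ranges = [4.3186, 3.1292, 4.9190]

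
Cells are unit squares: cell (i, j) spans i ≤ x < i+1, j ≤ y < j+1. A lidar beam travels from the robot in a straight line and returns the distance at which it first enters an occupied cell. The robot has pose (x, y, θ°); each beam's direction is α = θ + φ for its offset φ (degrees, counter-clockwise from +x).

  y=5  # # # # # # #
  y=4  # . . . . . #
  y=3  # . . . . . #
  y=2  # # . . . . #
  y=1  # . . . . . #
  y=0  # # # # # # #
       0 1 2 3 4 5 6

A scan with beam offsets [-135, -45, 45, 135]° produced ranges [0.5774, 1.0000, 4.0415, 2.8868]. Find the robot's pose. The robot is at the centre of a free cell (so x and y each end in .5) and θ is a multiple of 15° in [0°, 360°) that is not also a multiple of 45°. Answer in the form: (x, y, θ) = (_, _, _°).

(x, y, θ) = (3.5, 4.5, 195°)

Candidates: 19 free-cell centres × 16 headings = 304 poses. Raycast each; keep the one whose scan matches to 4 dp.
  (3.5, 2.5, 300°): beam 1 = 1.5529 ≠ 0.5774 ✗
  (5.5, 3.5, 240°): beam 1 = 1.5529 ≠ 0.5774 ✗
  (2.5, 4.5, 285°): beam 1 = 1.0000 ≠ 0.5774 ✗
  (5.5, 4.5, 30°): beam 1 = 3.6235 ≠ 0.5774 ✗
  (4.5, 3.5, 30°): beam 1 = 2.5882 ≠ 0.5774 ✗
  …
  (3.5, 4.5, 195°): r_1=0.5774, r_2=1.0000, r_3=4.0415, r_4=2.8868 — all match ✓
No second candidate reproduces the full scan.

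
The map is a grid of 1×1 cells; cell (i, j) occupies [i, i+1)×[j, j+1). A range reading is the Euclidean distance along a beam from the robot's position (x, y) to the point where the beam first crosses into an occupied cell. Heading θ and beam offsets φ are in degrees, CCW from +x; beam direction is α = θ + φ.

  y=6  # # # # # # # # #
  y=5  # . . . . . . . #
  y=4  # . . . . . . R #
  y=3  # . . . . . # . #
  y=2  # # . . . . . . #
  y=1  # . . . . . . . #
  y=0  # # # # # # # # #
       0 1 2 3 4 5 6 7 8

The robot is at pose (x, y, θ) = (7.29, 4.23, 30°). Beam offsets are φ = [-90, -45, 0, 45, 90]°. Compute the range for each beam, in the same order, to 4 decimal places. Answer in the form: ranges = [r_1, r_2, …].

ranges = [1.4200, 0.7350, 0.8198, 1.8324, 2.0438]

beam 1: φ=-90°, α=300°
  cosα=0.5000 sinα=-0.8660 | (7,4) | tMaxX 1.4200 tMaxY 0.2656 | tΔX 2.0000 tΔY 1.1547
    t=0.2656 [y] (7,3)
    t=1.4200 [x] (8,3) — stop
  → r_1 = 1.4200
beam 2: φ=-45°, α=345°
  cosα=0.9659 sinα=-0.2588 | (7,4) | tMaxX 0.7350 tMaxY 0.8887 | tΔX 1.0353 tΔY 3.8637
    t=0.7350 [x] (8,4) — stop
  → r_2 = 0.7350
beam 3: φ=0°, α=30°
  cosα=0.8660 sinα=0.5000 | (7,4) | tMaxX 0.8198 tMaxY 1.5400 | tΔX 1.1547 tΔY 2.0000
    t=0.8198 [x] (8,4) — stop
  → r_3 = 0.8198
beam 4: φ=45°, α=75°
  cosα=0.2588 sinα=0.9659 | (7,4) | tMaxX 2.7432 tMaxY 0.7972 | tΔX 3.8637 tΔY 1.0353
    t=0.7972 [y] (7,5)
    t=1.8324 [y] (7,6) — stop
  → r_4 = 1.8324
beam 5: φ=90°, α=120°
  cosα=-0.5000 sinα=0.8660 | (7,4) | tMaxX 0.5800 tMaxY 0.8891 | tΔX 2.0000 tΔY 1.1547
    t=0.5800 [x] (6,4)
    t=0.8891 [y] (6,5)
    t=2.0438 [y] (6,6) — stop
  → r_5 = 2.0438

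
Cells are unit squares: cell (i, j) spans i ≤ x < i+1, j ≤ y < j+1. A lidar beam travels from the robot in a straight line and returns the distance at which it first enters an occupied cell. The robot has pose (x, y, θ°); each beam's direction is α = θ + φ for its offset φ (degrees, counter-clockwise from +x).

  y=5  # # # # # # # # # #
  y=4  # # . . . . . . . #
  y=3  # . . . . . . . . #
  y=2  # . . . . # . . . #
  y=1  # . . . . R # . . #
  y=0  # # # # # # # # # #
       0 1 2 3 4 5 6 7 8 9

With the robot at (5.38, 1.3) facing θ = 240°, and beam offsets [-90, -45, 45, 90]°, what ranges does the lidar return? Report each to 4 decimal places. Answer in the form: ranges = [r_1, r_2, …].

ranges = [5.0576, 1.1591, 0.3106, 0.6000]

beam 1: φ=-90°, α=150°
  direction (-0.8660, 0.5000); cell (5,1); t to first gridline: x 0.4388, y 1.4000 (then +1.1547 / +2.0000)
    (4,1) via x @ 0.4388
    (4,2) via y @ 1.4000
    (3,2) via x @ 1.5935
    (2,2) via x @ 2.7482
    (2,3) via y @ 3.4000
    (1,3) via x @ 3.9029
    (0,3) via x @ 5.0576  # hit
  → r_1 = 5.0576
beam 2: φ=-45°, α=195°
  direction (-0.9659, -0.2588); cell (5,1); t to first gridline: x 0.3934, y 1.1591 (then +1.0353 / +3.8637)
    (4,1) via x @ 0.3934
    (4,0) via y @ 1.1591  # hit
  → r_2 = 1.1591
beam 3: φ=45°, α=285°
  direction (0.2588, -0.9659); cell (5,1); t to first gridline: x 2.3955, y 0.3106 (then +3.8637 / +1.0353)
    (5,0) via y @ 0.3106  # hit
  → r_3 = 0.3106
beam 4: φ=90°, α=330°
  direction (0.8660, -0.5000); cell (5,1); t to first gridline: x 0.7159, y 0.6000 (then +1.1547 / +2.0000)
    (5,0) via y @ 0.6000  # hit
  → r_4 = 0.6000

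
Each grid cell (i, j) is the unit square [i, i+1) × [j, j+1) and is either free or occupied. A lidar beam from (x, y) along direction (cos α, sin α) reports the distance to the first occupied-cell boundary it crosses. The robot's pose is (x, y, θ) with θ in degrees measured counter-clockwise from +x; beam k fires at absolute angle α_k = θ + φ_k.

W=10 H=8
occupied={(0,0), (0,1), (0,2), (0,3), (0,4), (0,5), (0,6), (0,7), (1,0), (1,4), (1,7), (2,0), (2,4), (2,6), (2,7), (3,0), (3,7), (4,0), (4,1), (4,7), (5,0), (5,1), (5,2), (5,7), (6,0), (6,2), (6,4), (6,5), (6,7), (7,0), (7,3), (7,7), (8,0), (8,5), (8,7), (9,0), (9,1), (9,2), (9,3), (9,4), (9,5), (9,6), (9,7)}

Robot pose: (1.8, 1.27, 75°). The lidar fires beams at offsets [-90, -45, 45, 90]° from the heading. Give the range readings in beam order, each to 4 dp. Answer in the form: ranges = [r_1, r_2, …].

beam 1: φ=-90°, α=345°
  direction (0.9659, -0.2588); cell (1,1); t to first gridline: x 0.2071, y 1.0432 (then +1.0353 / +3.8637)
    (2,1) via x @ 0.2071
    (2,0) via y @ 1.0432  # hit
  → r_1 = 1.0432
beam 2: φ=-45°, α=30°
  direction (0.8660, 0.5000); cell (1,1); t to first gridline: x 0.2309, y 1.4600 (then +1.1547 / +2.0000)
    (2,1) via x @ 0.2309
    (3,1) via x @ 1.3856
    (3,2) via y @ 1.4600
    (4,2) via x @ 2.5403
    (4,3) via y @ 3.4600
    (5,3) via x @ 3.6950
    (6,3) via x @ 4.8497
    (6,4) via y @ 5.4600  # hit
  → r_2 = 5.4600
beam 3: φ=45°, α=120°
  direction (-0.5000, 0.8660); cell (1,1); t to first gridline: x 1.6000, y 0.8429 (then +2.0000 / +1.1547)
    (1,2) via y @ 0.8429
    (0,2) via x @ 1.6000  # hit
  → r_3 = 1.6000
beam 4: φ=90°, α=165°
  direction (-0.9659, 0.2588); cell (1,1); t to first gridline: x 0.8282, y 2.8205 (then +1.0353 / +3.8637)
    (0,1) via x @ 0.8282  # hit
  → r_4 = 0.8282

ranges = [1.0432, 5.4600, 1.6000, 0.8282]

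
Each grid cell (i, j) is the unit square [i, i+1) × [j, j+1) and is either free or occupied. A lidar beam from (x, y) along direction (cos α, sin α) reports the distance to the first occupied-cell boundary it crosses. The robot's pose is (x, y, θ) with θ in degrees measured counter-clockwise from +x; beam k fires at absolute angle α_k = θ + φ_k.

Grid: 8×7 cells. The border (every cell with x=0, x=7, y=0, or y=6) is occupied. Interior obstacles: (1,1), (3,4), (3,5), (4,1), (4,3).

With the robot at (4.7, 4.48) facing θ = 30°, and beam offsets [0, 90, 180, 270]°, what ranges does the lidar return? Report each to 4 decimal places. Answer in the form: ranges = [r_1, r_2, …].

beam 1: φ=0°, α=30°
  d=(0.8660,0.5000)  start (4,4)  tX=0.3464 tY=1.0400  stride 1/|dx|=1.1547 1/|dy|=2.0000
    cross x-line → (5,4), t=0.3464
    cross y-line → (5,5), t=1.0400
    cross x-line → (6,5), t=1.5011
    cross x-line → (7,5), t=2.6558 (wall)
  → r_1 = 2.6558
beam 2: φ=90°, α=120°
  d=(-0.5000,0.8660)  start (4,4)  tX=1.4000 tY=0.6004  stride 1/|dx|=2.0000 1/|dy|=1.1547
    cross y-line → (4,5), t=0.6004
    cross x-line → (3,5), t=1.4000 (wall)
  → r_2 = 1.4000
beam 3: φ=180°, α=210°
  d=(-0.8660,-0.5000)  start (4,4)  tX=0.8083 tY=0.9600  stride 1/|dx|=1.1547 1/|dy|=2.0000
    cross x-line → (3,4), t=0.8083 (wall)
  → r_3 = 0.8083
beam 4: φ=270°, α=300°
  d=(0.5000,-0.8660)  start (4,4)  tX=0.6000 tY=0.5543  stride 1/|dx|=2.0000 1/|dy|=1.1547
    cross y-line → (4,3), t=0.5543 (wall)
  → r_4 = 0.5543

ranges = [2.6558, 1.4000, 0.8083, 0.5543]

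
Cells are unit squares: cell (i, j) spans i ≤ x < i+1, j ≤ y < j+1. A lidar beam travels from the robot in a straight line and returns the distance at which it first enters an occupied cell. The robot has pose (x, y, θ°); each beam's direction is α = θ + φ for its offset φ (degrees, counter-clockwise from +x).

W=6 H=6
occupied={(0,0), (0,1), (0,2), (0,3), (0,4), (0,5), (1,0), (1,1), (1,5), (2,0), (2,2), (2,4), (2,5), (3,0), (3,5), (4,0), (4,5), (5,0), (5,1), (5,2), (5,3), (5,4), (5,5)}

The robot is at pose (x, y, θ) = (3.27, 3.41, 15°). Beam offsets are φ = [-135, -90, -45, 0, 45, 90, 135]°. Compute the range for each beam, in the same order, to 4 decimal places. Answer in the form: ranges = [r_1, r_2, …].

beam 1: φ=-135°, α=240°
  d=(-0.5000,-0.8660)  start (3,3)  tX=0.5400 tY=0.4734  stride 1/|dx|=2.0000 1/|dy|=1.1547
    cross y-line → (3,2), t=0.4734
    cross x-line → (2,2), t=0.5400 (wall)
  → r_1 = 0.5400
beam 2: φ=-90°, α=285°
  d=(0.2588,-0.9659)  start (3,3)  tX=2.8205 tY=0.4245  stride 1/|dx|=3.8637 1/|dy|=1.0353
    cross y-line → (3,2), t=0.4245
    cross y-line → (3,1), t=1.4597
    cross y-line → (3,0), t=2.4950 (wall)
  → r_2 = 2.4950
beam 3: φ=-45°, α=330°
  d=(0.8660,-0.5000)  start (3,3)  tX=0.8429 tY=0.8200  stride 1/|dx|=1.1547 1/|dy|=2.0000
    cross y-line → (3,2), t=0.8200
    cross x-line → (4,2), t=0.8429
    cross x-line → (5,2), t=1.9976 (wall)
  → r_3 = 1.9976
beam 4: φ=0°, α=15°
  d=(0.9659,0.2588)  start (3,3)  tX=0.7558 tY=2.2796  stride 1/|dx|=1.0353 1/|dy|=3.8637
    cross x-line → (4,3), t=0.7558
    cross x-line → (5,3), t=1.7910 (wall)
  → r_4 = 1.7910
beam 5: φ=45°, α=60°
  d=(0.5000,0.8660)  start (3,3)  tX=1.4600 tY=0.6813  stride 1/|dx|=2.0000 1/|dy|=1.1547
    cross y-line → (3,4), t=0.6813
    cross x-line → (4,4), t=1.4600
    cross y-line → (4,5), t=1.8360 (wall)
  → r_5 = 1.8360
beam 6: φ=90°, α=105°
  d=(-0.2588,0.9659)  start (3,3)  tX=1.0432 tY=0.6108  stride 1/|dx|=3.8637 1/|dy|=1.0353
    cross y-line → (3,4), t=0.6108
    cross x-line → (2,4), t=1.0432 (wall)
  → r_6 = 1.0432
beam 7: φ=135°, α=150°
  d=(-0.8660,0.5000)  start (3,3)  tX=0.3118 tY=1.1800  stride 1/|dx|=1.1547 1/|dy|=2.0000
    cross x-line → (2,3), t=0.3118
    cross y-line → (2,4), t=1.1800 (wall)
  → r_7 = 1.1800

ranges = [0.5400, 2.4950, 1.9976, 1.7910, 1.8360, 1.0432, 1.1800]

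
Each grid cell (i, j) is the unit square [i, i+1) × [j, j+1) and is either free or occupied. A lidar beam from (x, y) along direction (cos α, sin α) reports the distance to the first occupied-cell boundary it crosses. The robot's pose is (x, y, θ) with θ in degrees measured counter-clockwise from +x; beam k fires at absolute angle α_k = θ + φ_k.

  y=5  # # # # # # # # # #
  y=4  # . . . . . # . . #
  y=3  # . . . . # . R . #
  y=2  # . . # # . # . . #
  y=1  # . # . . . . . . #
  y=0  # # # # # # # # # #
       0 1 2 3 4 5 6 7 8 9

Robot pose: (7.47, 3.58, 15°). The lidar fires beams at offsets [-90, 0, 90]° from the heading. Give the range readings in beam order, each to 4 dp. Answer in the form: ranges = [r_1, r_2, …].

ranges = [2.6710, 1.5840, 1.4701]

beam 1: φ=-90°, α=285°
  cosα=0.2588 sinα=-0.9659 | (7,3) | tMaxX 2.0478 tMaxY 0.6005 | tΔX 3.8637 tΔY 1.0353
    t=0.6005 [y] (7,2)
    t=1.6357 [y] (7,1)
    t=2.0478 [x] (8,1)
    t=2.6710 [y] (8,0) — stop
  → r_1 = 2.6710
beam 2: φ=0°, α=15°
  cosα=0.9659 sinα=0.2588 | (7,3) | tMaxX 0.5487 tMaxY 1.6228 | tΔX 1.0353 tΔY 3.8637
    t=0.5487 [x] (8,3)
    t=1.5840 [x] (9,3) — stop
  → r_2 = 1.5840
beam 3: φ=90°, α=105°
  cosα=-0.2588 sinα=0.9659 | (7,3) | tMaxX 1.8159 tMaxY 0.4348 | tΔX 3.8637 tΔY 1.0353
    t=0.4348 [y] (7,4)
    t=1.4701 [y] (7,5) — stop
  → r_3 = 1.4701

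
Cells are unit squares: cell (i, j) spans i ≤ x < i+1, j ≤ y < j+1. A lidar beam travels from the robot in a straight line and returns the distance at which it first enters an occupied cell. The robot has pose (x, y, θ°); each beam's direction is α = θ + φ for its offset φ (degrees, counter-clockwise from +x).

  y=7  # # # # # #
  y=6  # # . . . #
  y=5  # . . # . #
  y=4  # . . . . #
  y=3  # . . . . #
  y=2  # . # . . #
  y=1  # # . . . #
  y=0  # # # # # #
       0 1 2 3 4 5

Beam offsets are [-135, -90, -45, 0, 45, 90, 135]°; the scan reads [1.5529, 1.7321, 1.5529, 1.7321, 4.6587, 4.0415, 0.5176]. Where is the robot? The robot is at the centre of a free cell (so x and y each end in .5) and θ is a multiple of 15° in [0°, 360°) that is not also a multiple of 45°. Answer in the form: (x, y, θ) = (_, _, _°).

(x, y, θ) = (3.5, 2.5, 30°)

The pose lattice has 20·16 = 320 candidates. Test each by forward raycasting.
  (3.5, 6.5, 210°): beam 1 = 0.5176 ≠ 1.5529 ✗
  (4.5, 6.5, 75°): beam 1 = 1.0000 ≠ 1.5529 ✗
  (3.5, 4.5, 210°): beam 1 = 0.5176 ≠ 1.5529 ✗
  …
  (3.5, 2.5, 30°): r_1=1.5529, r_2=1.7321, r_3=1.5529, r_4=1.7321, r_5=4.6587, r_6=4.0415, r_7=0.5176 — all match ✓
Unique over the lattice → pose = (3.5, 2.5, 30°).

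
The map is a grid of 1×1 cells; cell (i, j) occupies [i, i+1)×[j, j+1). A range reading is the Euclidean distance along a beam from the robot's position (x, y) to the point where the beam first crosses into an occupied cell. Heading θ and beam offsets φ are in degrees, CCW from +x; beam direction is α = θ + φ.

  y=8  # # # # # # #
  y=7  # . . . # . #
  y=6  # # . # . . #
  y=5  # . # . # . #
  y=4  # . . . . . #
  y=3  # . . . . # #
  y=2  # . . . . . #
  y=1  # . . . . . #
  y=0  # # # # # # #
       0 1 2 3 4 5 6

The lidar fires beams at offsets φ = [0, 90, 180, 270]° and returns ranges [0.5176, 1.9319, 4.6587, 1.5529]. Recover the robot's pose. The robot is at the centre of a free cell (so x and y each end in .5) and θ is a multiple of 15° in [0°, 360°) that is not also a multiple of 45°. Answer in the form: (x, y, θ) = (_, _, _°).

(x, y, θ) = (2.5, 1.5, 255°)

Candidates: 29 free-cell centres × 16 headings = 464 poses. Raycast each; keep the one whose scan matches to 4 dp.
  (1.5, 5.5, 165°): beam 3 = 0.5176 ≠ 4.6587 ✗
  (2.5, 1.5, 330°): beam 1 = 1.0000 ≠ 0.5176 ✗
  (4.5, 4.5, 30°): beam 1 = 1.7321 ≠ 0.5176 ✗
  (1.5, 2.5, 105°): beam 1 = 1.9319 ≠ 0.5176 ✗
  …
  (2.5, 1.5, 255°): r_1=0.5176, r_2=1.9319, r_3=4.6587, r_4=1.5529 — all match ✓
Unique over the lattice → pose = (2.5, 1.5, 255°).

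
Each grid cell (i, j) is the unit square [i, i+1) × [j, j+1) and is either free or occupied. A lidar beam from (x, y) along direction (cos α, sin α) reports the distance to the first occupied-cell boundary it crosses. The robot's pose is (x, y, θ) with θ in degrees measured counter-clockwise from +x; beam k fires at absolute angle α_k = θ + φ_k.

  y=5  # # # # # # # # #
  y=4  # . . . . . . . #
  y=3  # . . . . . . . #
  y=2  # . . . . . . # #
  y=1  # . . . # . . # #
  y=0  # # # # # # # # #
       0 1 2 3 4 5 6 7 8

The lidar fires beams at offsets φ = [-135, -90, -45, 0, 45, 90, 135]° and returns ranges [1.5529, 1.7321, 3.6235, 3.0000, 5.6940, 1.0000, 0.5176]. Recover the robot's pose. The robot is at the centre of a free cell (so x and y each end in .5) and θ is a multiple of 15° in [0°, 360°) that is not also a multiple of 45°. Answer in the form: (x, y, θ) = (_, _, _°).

Enumerate (i+0.5, j+0.5, θ) over the 25 free cells and 16 admissible headings. For each, cast all 7 beams and compare to the given ranges.
  (7.5, 3.5, 210°): beam 3 = 5.7956 ≠ 3.6235 ✗
  (6.5, 1.5, 285°): beam 1 = 6.3509 ≠ 1.5529 ✗
  (1.5, 2.5, 30°): beam 3 = 2.5882 ≠ 3.6235 ✗
  …
  (2.5, 4.5, 300°): r_1=1.5529, r_2=1.7321, r_3=3.6235, r_4=3.0000, r_5=5.6940, r_6=1.0000, r_7=0.5176 — all match ✓
No second candidate reproduces the full scan.

(x, y, θ) = (2.5, 4.5, 300°)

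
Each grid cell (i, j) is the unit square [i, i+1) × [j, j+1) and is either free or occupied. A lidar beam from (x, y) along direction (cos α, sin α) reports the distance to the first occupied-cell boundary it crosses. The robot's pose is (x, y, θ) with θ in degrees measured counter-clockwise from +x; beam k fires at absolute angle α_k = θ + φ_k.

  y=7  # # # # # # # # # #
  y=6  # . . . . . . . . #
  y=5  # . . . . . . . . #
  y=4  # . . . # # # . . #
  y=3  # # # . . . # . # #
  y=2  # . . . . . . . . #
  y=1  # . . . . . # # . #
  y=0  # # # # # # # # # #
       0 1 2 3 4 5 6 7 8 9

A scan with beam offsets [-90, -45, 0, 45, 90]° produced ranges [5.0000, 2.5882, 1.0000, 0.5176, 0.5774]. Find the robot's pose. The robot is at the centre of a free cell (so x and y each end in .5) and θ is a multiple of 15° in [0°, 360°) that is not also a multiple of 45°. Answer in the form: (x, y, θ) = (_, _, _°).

Candidates: 39 free-cell centres × 16 headings = 624 poses. Raycast each; keep the one whose scan matches to 4 dp.
  (7.5, 2.5, 240°): beam 1 = 1.0000 ≠ 5.0000 ✗
  (4.5, 1.5, 75°): beam 1 = 1.5529 ≠ 5.0000 ✗
  (6.5, 5.5, 60°): beam 1 = 2.8868 ≠ 5.0000 ✗
  (1.5, 6.5, 240°): beam 1 = 0.5774 ≠ 5.0000 ✗
  …
  (1.5, 4.5, 120°): r_1=5.0000, r_2=2.5882, r_3=1.0000, r_4=0.5176, r_5=0.5774 — all match ✓
Only this pose fits every beam.

(x, y, θ) = (1.5, 4.5, 120°)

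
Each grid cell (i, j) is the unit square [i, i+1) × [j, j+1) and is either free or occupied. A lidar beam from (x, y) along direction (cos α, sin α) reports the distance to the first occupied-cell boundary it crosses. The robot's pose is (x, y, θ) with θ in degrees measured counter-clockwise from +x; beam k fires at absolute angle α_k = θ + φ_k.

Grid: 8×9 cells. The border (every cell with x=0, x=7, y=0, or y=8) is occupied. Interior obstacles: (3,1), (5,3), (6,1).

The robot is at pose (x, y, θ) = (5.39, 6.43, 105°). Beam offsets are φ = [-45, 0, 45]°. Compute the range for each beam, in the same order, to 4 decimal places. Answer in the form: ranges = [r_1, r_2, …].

ranges = [1.8129, 1.6254, 3.1400]

beam 1: φ=-45°, α=60°
  direction (0.5000, 0.8660); cell (5,6); t to first gridline: x 1.2200, y 0.6582 (then +2.0000 / +1.1547)
    (5,7) via y @ 0.6582
    (6,7) via x @ 1.2200
    (6,8) via y @ 1.8129  # hit
  → r_1 = 1.8129
beam 2: φ=0°, α=105°
  direction (-0.2588, 0.9659); cell (5,6); t to first gridline: x 1.5068, y 0.5901 (then +3.8637 / +1.0353)
    (5,7) via y @ 0.5901
    (4,7) via x @ 1.5068
    (4,8) via y @ 1.6254  # hit
  → r_2 = 1.6254
beam 3: φ=45°, α=150°
  direction (-0.8660, 0.5000); cell (5,6); t to first gridline: x 0.4503, y 1.1400 (then +1.1547 / +2.0000)
    (4,6) via x @ 0.4503
    (4,7) via y @ 1.1400
    (3,7) via x @ 1.6050
    (2,7) via x @ 2.7597
    (2,8) via y @ 3.1400  # hit
  → r_3 = 3.1400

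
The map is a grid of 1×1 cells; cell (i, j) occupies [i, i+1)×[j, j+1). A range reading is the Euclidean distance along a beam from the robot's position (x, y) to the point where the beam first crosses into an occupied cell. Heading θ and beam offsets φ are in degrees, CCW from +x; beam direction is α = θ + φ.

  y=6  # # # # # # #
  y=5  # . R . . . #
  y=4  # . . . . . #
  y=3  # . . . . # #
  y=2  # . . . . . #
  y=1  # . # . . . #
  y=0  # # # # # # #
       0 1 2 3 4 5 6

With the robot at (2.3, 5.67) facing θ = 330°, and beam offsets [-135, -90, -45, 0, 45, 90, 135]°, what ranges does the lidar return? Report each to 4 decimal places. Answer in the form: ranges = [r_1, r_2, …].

ranges = [1.3459, 2.6000, 4.8347, 3.3400, 1.2750, 0.3811, 0.3416]

beam 1: φ=-135°, α=195°
  d=(-0.9659,-0.2588)  start (2,5)  tX=0.3106 tY=2.5887  stride 1/|dx|=1.0353 1/|dy|=3.8637
    cross x-line → (1,5), t=0.3106
    cross x-line → (0,5), t=1.3459 (wall)
  → r_1 = 1.3459
beam 2: φ=-90°, α=240°
  d=(-0.5000,-0.8660)  start (2,5)  tX=0.6000 tY=0.7736  stride 1/|dx|=2.0000 1/|dy|=1.1547
    cross x-line → (1,5), t=0.6000
    cross y-line → (1,4), t=0.7736
    cross y-line → (1,3), t=1.9283
    cross x-line → (0,3), t=2.6000 (wall)
  → r_2 = 2.6000
beam 3: φ=-45°, α=285°
  d=(0.2588,-0.9659)  start (2,5)  tX=2.7046 tY=0.6936  stride 1/|dx|=3.8637 1/|dy|=1.0353
    cross y-line → (2,4), t=0.6936
    cross y-line → (2,3), t=1.7289
    cross x-line → (3,3), t=2.7046
    cross y-line → (3,2), t=2.7642
    cross y-line → (3,1), t=3.7995
    cross y-line → (3,0), t=4.8347 (wall)
  → r_3 = 4.8347
beam 4: φ=0°, α=330°
  d=(0.8660,-0.5000)  start (2,5)  tX=0.8083 tY=1.3400  stride 1/|dx|=1.1547 1/|dy|=2.0000
    cross x-line → (3,5), t=0.8083
    cross y-line → (3,4), t=1.3400
    cross x-line → (4,4), t=1.9630
    cross x-line → (5,4), t=3.1177
    cross y-line → (5,3), t=3.3400 (wall)
  → r_4 = 3.3400
beam 5: φ=45°, α=15°
  d=(0.9659,0.2588)  start (2,5)  tX=0.7247 tY=1.2750  stride 1/|dx|=1.0353 1/|dy|=3.8637
    cross x-line → (3,5), t=0.7247
    cross y-line → (3,6), t=1.2750 (wall)
  → r_5 = 1.2750
beam 6: φ=90°, α=60°
  d=(0.5000,0.8660)  start (2,5)  tX=1.4000 tY=0.3811  stride 1/|dx|=2.0000 1/|dy|=1.1547
    cross y-line → (2,6), t=0.3811 (wall)
  → r_6 = 0.3811
beam 7: φ=135°, α=105°
  d=(-0.2588,0.9659)  start (2,5)  tX=1.1591 tY=0.3416  stride 1/|dx|=3.8637 1/|dy|=1.0353
    cross y-line → (2,6), t=0.3416 (wall)
  → r_7 = 0.3416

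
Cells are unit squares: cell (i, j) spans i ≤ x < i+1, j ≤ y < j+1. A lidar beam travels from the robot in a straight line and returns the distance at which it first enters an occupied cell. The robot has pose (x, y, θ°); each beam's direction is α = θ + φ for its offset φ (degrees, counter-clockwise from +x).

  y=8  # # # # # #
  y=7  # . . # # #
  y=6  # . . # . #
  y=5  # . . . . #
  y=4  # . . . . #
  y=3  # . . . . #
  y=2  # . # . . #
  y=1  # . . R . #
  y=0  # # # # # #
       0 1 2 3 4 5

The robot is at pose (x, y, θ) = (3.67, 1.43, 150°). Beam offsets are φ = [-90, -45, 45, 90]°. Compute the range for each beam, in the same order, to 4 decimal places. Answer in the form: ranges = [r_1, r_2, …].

beam 1: φ=-90°, α=60°
  direction (0.5000, 0.8660); cell (3,1); t to first gridline: x 0.6600, y 0.6582 (then +2.0000 / +1.1547)
    (3,2) via y @ 0.6582
    (4,2) via x @ 0.6600
    (4,3) via y @ 1.8129
    (5,3) via x @ 2.6600  # hit
  → r_1 = 2.6600
beam 2: φ=-45°, α=105°
  direction (-0.2588, 0.9659); cell (3,1); t to first gridline: x 2.5887, y 0.5901 (then +3.8637 / +1.0353)
    (3,2) via y @ 0.5901
    (3,3) via y @ 1.6254
    (2,3) via x @ 2.5887
    (2,4) via y @ 2.6607
    (2,5) via y @ 3.6959
    (2,6) via y @ 4.7312
    (2,7) via y @ 5.7665
    (1,7) via x @ 6.4524
    (1,8) via y @ 6.8018  # hit
  → r_2 = 6.8018
beam 3: φ=45°, α=195°
  direction (-0.9659, -0.2588); cell (3,1); t to first gridline: x 0.6936, y 1.6614 (then +1.0353 / +3.8637)
    (2,1) via x @ 0.6936
    (2,0) via y @ 1.6614  # hit
  → r_3 = 1.6614
beam 4: φ=90°, α=240°
  direction (-0.5000, -0.8660); cell (3,1); t to first gridline: x 1.3400, y 0.4965 (then +2.0000 / +1.1547)
    (3,0) via y @ 0.4965  # hit
  → r_4 = 0.4965

ranges = [2.6600, 6.8018, 1.6614, 0.4965]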